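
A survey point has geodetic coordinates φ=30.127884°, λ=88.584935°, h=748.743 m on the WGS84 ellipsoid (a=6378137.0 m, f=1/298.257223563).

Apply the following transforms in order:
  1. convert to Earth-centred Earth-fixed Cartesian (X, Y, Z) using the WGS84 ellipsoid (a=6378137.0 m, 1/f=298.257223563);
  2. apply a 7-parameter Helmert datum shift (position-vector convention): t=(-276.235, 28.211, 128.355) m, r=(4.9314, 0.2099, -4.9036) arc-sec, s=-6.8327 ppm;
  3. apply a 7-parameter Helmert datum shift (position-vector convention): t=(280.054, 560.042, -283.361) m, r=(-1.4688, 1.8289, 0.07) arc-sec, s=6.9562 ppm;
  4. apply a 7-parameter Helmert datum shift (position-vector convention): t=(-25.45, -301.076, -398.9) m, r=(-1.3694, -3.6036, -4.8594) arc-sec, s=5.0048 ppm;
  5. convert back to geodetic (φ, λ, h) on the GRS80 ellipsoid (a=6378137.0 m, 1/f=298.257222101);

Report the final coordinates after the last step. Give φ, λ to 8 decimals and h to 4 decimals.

start: φ=30.127884°, λ=88.584935°, h=748.743 m
→ ECEF (a=6378137.000, f=1/298.257223563): X=136361.0892, Y=5520118.3637, Z=3183018.7479
→ Helmert 7p (PV): X=136218.3923, Y=5520029.5163, Z=3183257.1902
→ Helmert 7p (PV): X=136525.7458, Y=5520650.6709, Z=3182955.4567
→ Helmert 7p (PV): X=136575.4321, Y=5520395.1401, Z=3182538.2200
→ geod (Bowring, a=6378137.000): φ=30.12285863°, λ=88.58278263°, h=751.4696 m

φ=30.12285863°, λ=88.58278263°, h=751.4696 m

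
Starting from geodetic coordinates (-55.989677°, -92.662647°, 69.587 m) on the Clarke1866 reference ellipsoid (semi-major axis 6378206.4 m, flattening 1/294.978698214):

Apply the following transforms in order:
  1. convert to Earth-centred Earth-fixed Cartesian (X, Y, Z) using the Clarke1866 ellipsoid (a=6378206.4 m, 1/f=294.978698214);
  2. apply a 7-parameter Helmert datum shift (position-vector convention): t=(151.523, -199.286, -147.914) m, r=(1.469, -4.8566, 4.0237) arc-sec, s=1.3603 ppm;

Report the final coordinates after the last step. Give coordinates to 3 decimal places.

X=-165777.358 m, Y=-3572274.000 m, Z=-5263840.132 m

start: φ=-55.989677°, λ=-92.662647°, h=69.587 m
→ ECEF (a=6378206.400, f=1/294.978698214): X=-166122.2736, Y=-3572104.1020, Z=-5263655.7063
→ Helmert 7p (PV): X=-165777.3585, Y=-3572274.0004, Z=-5263840.1321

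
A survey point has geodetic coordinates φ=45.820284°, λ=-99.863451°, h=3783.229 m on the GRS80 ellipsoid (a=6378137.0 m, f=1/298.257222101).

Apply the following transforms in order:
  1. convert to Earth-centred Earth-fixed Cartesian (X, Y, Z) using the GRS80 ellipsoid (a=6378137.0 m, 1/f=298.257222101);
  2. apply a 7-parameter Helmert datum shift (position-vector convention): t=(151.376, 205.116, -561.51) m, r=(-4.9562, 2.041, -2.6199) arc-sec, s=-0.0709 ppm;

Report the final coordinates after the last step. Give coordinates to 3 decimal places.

start: φ=45.820284°, λ=-99.863451°, h=3783.229 m
→ ECEF (a=6378137.000, f=1/298.257222101): X=-763196.5259, Y=-4389449.2211, Z=4554062.1515
→ Helmert 7p (PV): X=-763055.7863, Y=-4389124.6735, Z=4553613.3416

X=-763055.786 m, Y=-4389124.674 m, Z=4553613.342 m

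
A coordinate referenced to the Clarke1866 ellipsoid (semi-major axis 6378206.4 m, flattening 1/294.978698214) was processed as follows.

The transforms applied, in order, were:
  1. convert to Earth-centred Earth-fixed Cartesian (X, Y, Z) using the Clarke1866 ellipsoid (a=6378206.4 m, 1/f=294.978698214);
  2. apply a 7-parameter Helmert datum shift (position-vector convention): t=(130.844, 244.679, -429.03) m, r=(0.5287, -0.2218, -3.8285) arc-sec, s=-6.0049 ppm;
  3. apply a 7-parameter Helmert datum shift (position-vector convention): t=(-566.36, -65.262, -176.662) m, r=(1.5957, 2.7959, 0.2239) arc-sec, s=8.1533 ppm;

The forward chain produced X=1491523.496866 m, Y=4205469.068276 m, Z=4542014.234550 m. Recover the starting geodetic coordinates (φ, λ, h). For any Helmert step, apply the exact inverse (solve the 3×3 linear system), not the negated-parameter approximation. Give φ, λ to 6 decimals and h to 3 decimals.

φ=45.706470°, λ=70.468144°, h=370.225 m

start: X=1491523.4969, Y=4205469.0683, Z=4542014.2345 m
→ Helmert⁻¹: X=1492020.6883, Y=4205533.5608, Z=4542141.5525
→ Helmert⁻¹: X=1491825.6318, Y=4205353.4678, Z=4542585.4769
→ geod (Bowring, a=6378206.400): φ=45.70647000°, λ=70.46814400°, h=370.2250 m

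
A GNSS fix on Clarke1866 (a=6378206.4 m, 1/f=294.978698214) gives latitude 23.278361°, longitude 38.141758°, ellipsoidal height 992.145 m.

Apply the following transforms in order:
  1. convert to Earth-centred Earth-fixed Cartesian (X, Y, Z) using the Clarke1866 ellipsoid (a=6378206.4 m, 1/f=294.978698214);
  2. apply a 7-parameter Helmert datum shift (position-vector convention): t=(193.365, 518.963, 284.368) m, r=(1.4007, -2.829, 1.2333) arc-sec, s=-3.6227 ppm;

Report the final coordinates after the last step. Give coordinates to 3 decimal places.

start: φ=23.278361°, λ=38.141758°, h=992.145 m
→ ECEF (a=6378206.400, f=1/294.978698214): X=4611165.1144, Y=3621045.2763, Z=2505313.2589
→ Helmert 7p (PV): X=4611285.7624, Y=3621561.6794, Z=2505676.3842

X=4611285.762 m, Y=3621561.679 m, Z=2505676.384 m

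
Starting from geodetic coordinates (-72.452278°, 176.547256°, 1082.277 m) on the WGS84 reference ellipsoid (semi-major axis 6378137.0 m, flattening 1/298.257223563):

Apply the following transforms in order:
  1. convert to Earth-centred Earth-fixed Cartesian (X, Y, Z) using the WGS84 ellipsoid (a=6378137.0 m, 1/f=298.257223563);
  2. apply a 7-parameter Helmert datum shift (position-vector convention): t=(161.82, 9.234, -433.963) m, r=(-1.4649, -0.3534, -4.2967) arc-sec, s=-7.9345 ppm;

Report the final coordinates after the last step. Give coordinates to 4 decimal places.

X=-1925521.5623 m, Y=116192.8104 m, Z=-6060514.4152 m

start: φ=-72.452278°, λ=176.547256°, h=1082.277 m
→ ECEF (a=6378137.000, f=1/298.257223563): X=-1925711.4650, Y=116187.4230, Z=-6060124.4117
→ Helmert 7p (PV): X=-1925521.5623, Y=116192.8104, Z=-6060514.4152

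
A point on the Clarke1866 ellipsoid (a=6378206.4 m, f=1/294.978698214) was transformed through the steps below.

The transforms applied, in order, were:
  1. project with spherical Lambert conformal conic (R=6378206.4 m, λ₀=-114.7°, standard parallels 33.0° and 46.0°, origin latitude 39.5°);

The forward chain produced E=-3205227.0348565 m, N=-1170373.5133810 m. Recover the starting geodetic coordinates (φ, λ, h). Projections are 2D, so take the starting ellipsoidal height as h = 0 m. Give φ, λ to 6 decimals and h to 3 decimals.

φ=24.013569°, λ=-145.960083°, h=0.000 m

start: E=-3205227.0349, N=-1170373.5134 m
→ lcc⁻¹: φ=24.01356900°, λ=-145.96008300°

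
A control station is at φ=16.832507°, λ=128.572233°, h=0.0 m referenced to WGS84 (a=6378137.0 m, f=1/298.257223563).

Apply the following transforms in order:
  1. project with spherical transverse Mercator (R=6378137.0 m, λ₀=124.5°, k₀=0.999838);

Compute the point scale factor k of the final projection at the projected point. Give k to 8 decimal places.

start: φ=16.832507°, λ=128.572233°, h=0.000 m
→ into tm (λ₀=124.5°): φ=16.83250700°, λ−λ₀=4.07223300°
scale k = 1.00215572

1.00215572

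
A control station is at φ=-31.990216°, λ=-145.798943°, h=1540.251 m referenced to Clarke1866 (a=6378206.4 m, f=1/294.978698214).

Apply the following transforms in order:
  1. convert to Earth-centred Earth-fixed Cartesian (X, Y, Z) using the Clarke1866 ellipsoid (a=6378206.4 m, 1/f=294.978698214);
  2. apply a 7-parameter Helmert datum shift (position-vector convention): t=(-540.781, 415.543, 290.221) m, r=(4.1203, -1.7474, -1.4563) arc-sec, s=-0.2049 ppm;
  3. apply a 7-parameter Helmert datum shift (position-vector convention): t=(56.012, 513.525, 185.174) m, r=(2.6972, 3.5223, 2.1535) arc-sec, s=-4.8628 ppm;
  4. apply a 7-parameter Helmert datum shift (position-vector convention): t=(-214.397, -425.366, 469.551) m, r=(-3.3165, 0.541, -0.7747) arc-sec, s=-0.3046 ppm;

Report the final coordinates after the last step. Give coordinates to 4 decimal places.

start: φ=-31.990216°, λ=-145.798943°, h=1540.251 m
→ ECEF (a=6378206.400, f=1/294.978698214): X=-4479457.6087, Y=-3044357.0531, Z=-3360147.7242
→ Helmert 7p (PV): X=-4479990.5001, Y=-3043842.1382, Z=-3359955.5764
→ Helmert 7p (PV): X=-4479938.3002, Y=-3043316.6487, Z=-3359717.3633
→ Helmert 7p (PV): X=-4480171.5749, Y=-3043778.2821, Z=-3359186.1058

X=-4480171.5749 m, Y=-3043778.2821 m, Z=-3359186.1058 m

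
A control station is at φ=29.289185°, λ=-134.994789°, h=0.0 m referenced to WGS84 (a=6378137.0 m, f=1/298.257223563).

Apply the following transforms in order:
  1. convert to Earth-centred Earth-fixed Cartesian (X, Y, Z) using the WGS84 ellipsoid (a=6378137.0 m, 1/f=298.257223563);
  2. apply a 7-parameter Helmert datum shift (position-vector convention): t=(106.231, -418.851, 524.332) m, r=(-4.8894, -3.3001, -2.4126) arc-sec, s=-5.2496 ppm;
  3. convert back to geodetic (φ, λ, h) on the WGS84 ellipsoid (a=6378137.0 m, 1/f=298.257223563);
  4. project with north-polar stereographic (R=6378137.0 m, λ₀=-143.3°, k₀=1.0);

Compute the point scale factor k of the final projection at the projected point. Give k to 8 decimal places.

1.34293932

start: φ=29.289185°, λ=-134.994789°, h=0.000 m
→ ECEF (a=6378137.000, f=1/298.257223563): X=-3936266.6557, Y=-3936982.7207, Z=3101895.8167
→ Helmert 7p (PV): X=-3936235.4381, Y=-3937261.3350, Z=3102434.2113
→ geod (Bowring, a=6378137.000): φ=29.29264897°, λ=-134.99253450°, h=415.9973 m
→ into stereo (λ₀=-143.3°): φ=29.29264897°, λ−λ₀=8.30746550°
scale k = 1.34293932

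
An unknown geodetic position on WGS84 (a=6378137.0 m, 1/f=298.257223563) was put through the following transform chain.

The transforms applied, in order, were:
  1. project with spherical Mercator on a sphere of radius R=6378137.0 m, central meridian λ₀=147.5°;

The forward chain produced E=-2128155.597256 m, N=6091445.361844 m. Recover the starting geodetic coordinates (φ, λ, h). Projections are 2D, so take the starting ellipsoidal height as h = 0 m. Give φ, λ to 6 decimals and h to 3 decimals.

start: E=-2128155.5973, N=6091445.3618 m
→ merc⁻¹: φ=47.90729200°, λ=128.38245300°

φ=47.907292°, λ=128.382453°, h=0.000 m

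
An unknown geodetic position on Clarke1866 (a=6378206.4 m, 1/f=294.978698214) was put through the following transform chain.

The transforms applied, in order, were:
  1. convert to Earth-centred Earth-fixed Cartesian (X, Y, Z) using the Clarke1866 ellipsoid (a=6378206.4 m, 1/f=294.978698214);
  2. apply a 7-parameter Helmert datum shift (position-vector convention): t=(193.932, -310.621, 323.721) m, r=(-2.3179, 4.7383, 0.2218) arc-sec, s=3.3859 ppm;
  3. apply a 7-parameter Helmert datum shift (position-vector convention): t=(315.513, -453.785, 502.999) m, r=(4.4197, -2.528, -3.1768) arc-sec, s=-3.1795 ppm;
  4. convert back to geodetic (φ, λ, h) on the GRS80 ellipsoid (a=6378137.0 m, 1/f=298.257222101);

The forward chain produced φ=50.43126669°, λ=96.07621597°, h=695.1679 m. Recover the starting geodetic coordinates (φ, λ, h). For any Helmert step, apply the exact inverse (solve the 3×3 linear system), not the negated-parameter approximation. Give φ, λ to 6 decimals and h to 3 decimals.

φ=50.422349°, λ=96.083685°, h=646.741 m

start: φ=50.431267°, λ=96.076216°, h=695.168 m
→ ECEF (a=6378137.000, f=1/298.257222101): X=-430967.5629, Y=4048569.6647, Z=4894021.6025
→ Helmert⁻¹: X=-431286.8355, Y=4049134.5347, Z=4893452.6863
→ Helmert⁻¹: X=-431587.3572, Y=4049376.9221, Z=4893147.9882
→ geod (Bowring, a=6378206.400): φ=50.42234900°, λ=96.08368500°, h=646.7410 m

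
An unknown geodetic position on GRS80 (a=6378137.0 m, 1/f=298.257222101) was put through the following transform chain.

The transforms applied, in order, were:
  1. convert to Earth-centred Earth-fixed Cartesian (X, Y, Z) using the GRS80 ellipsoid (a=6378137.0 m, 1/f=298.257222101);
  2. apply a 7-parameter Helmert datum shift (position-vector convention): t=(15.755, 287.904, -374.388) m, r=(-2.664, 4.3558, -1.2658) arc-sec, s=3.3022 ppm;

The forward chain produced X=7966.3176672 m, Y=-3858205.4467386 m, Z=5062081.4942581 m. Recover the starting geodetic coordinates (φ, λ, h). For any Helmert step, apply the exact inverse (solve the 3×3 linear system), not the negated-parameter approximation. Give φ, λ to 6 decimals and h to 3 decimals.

φ=52.870702°, λ=-89.883178°, h=650.251 m

start: X=7966.3177, Y=-3858205.4467, Z=5062081.4943 m
→ Helmert⁻¹: X=7867.3103, Y=-3858545.9440, Z=5062389.4964
→ geod (Bowring, a=6378137.000): φ=52.87070200°, λ=-89.88317800°, h=650.2510 m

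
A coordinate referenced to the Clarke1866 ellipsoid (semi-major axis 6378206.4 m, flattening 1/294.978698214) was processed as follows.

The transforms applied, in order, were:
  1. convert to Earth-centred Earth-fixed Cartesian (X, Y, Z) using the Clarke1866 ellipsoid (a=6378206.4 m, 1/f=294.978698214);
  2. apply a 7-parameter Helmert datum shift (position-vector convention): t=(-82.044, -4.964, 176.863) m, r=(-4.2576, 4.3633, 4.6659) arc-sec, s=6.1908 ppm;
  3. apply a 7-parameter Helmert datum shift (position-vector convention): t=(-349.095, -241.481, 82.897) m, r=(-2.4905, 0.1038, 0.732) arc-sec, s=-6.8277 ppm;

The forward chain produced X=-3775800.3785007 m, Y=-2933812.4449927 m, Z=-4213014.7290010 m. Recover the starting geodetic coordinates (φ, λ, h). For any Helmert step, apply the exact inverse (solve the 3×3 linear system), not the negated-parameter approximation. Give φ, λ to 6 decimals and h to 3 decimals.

φ=-41.582569°, λ=-142.153941°, h=3945.665 m

start: X=-3775800.3785, Y=-2933812.4450, Z=-4213014.7290 m
→ Helmert⁻¹: X=-3775485.3517, Y=-2933526.7242, Z=-4213163.7122
→ Helmert⁻¹: X=-3775357.1588, Y=-2933331.2256, Z=-4213454.9030
→ geod (Bowring, a=6378206.400): φ=-41.58256900°, λ=-142.15394100°, h=3945.6650 m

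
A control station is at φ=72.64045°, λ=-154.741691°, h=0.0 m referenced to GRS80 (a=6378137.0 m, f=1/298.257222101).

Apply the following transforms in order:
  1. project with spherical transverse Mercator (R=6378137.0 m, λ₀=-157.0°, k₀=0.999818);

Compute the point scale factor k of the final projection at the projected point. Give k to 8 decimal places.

0.99988711

start: φ=72.640450°, λ=-154.741691°, h=0.000 m
→ into tm (λ₀=-157.0°): φ=72.64045000°, λ−λ₀=2.25830900°
scale k = 0.99988711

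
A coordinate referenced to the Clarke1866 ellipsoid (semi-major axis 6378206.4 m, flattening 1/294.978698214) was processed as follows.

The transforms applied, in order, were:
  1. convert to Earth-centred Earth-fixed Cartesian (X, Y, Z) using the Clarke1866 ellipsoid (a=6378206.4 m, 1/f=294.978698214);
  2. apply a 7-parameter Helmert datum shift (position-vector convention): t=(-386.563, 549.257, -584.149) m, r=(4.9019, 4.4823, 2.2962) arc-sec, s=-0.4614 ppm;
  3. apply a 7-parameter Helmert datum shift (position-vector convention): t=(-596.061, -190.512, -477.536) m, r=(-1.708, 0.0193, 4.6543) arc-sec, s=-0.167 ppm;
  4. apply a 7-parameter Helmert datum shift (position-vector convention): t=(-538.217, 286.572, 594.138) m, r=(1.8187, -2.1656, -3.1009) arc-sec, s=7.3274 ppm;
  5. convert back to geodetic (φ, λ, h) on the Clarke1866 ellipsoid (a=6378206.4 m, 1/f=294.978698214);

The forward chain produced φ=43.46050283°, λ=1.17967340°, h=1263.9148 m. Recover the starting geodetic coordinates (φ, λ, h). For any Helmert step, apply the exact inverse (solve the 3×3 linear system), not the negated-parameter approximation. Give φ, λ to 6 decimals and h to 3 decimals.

φ=43.454850°, λ=1.171572°, h=2637.184 m

start: φ=43.460503°, λ=1.179673°, h=1263.915 m
→ ECEF (a=6378206.400, f=1/294.978698214): X=4636978.4773, Y=95485.1001, Z=4365445.0483
→ Helmert⁻¹: X=4637527.1070, Y=95306.0348, Z=4364769.3972
→ Helmert⁻¹: X=4638125.6858, Y=95355.7579, Z=4365248.8858
→ Helmert⁻¹: X=4638420.5698, Y=94858.6652, Z=4365933.5915
→ geod (Bowring, a=6378206.400): φ=43.45485000°, λ=1.17157200°, h=2637.1840 m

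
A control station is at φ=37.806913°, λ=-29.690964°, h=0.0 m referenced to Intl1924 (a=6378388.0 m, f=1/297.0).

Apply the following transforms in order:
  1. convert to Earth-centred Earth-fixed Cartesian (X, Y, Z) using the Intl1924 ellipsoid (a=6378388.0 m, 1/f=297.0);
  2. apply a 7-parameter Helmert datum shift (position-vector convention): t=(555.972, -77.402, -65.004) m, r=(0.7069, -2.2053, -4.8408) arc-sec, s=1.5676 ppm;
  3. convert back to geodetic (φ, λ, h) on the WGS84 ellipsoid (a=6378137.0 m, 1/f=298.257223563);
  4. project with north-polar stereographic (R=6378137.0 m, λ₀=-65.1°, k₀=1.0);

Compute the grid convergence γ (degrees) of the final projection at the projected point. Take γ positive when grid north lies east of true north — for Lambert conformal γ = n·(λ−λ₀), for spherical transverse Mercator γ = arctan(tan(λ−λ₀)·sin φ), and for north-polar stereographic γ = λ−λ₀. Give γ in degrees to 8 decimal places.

35.40968948

start: φ=37.806913°, λ=-29.690964°, h=0.000 m
→ ECEF (a=6378388.000, f=1/297.0): X=4383353.2761, Y=-2499304.4522, Z=3888596.4122
→ Helmert 7p (PV): X=4383815.8881, Y=-2499501.9714, Z=3888575.8036
→ geod (Bowring, a=6378137.000): φ=37.80321008°, λ=-29.69031052°, h=598.9309 m
→ into stereo (λ₀=-65.1°): φ=37.80321008°, λ−λ₀=35.40968948°
convergence γ = 35.40968948°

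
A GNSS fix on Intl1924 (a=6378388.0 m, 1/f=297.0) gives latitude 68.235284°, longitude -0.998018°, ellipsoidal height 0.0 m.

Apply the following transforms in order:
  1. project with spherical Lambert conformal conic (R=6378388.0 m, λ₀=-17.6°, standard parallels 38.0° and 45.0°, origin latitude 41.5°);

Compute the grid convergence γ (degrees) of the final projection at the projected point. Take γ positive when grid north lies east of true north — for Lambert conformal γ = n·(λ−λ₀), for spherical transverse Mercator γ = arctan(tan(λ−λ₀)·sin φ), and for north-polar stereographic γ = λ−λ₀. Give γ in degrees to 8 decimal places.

11.00766297

start: φ=68.235284°, λ=-0.998018°, h=0.000 m
→ into lcc (λ₀=-17.6°): φ=68.23528400°, λ−λ₀=16.60198200°
convergence γ = 11.00766297°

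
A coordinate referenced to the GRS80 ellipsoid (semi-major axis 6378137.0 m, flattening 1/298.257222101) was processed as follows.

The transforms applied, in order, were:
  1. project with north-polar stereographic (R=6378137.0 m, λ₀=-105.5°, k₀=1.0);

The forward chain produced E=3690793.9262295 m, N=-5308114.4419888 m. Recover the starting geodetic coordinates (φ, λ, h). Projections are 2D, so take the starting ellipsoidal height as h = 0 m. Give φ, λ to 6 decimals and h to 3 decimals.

φ=36.246354°, λ=-70.688660°, h=0.000 m

start: E=3690793.9262, N=-5308114.4420 m
→ stereo⁻¹: φ=36.24635400°, λ=-70.68866000°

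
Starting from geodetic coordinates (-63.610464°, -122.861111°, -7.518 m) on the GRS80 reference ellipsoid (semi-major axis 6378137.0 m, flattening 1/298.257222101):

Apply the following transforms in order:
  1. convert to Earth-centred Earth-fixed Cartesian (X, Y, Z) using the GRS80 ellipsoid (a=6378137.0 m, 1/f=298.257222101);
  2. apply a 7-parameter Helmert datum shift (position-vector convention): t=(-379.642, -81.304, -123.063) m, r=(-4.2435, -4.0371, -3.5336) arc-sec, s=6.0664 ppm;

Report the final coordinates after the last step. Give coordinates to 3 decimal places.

X=-1542694.712 m, Y=-2387889.018 m, Z=-5690678.823 m

start: φ=-63.610464°, λ=-122.861111°, h=-7.518 m
→ ECEF (a=6378137.000, f=1/298.257222101): X=-1542376.1872, Y=-2387702.5802, Z=-5690540.1733
→ Helmert 7p (PV): X=-1542694.7125, Y=-2387889.0183, Z=-5690678.8229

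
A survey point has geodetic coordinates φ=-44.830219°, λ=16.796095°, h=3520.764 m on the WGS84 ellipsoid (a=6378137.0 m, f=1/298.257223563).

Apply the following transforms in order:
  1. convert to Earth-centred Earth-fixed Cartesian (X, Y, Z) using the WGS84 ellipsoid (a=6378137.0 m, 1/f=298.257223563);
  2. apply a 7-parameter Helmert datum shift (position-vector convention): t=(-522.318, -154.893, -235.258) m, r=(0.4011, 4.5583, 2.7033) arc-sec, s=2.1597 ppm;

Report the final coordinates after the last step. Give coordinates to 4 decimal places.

X=4339381.6070 m, Y=1309917.2395 m, Z=-4476807.5821 m

start: φ=-44.830219°, λ=16.796095°, h=3520.764 m
→ ECEF (a=6378137.000, f=1/298.257223563): X=4340010.6477, Y=1310003.7182, Z=-4476469.2924
→ Helmert 7p (PV): X=4339381.6070, Y=1309917.2395, Z=-4476807.5821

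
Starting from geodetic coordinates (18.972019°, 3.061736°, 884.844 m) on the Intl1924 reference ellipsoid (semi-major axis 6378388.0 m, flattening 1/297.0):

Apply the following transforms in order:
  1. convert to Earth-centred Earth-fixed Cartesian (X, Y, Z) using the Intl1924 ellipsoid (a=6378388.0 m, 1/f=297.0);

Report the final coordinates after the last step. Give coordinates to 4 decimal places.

start: φ=18.972019°, λ=3.061736°, h=884.844 m
→ ECEF (a=6378388.000, f=1/297.0): X=6026264.2320, Y=322334.6087, Z=2060733.8411

X=6026264.2320 m, Y=322334.6087 m, Z=2060733.8411 m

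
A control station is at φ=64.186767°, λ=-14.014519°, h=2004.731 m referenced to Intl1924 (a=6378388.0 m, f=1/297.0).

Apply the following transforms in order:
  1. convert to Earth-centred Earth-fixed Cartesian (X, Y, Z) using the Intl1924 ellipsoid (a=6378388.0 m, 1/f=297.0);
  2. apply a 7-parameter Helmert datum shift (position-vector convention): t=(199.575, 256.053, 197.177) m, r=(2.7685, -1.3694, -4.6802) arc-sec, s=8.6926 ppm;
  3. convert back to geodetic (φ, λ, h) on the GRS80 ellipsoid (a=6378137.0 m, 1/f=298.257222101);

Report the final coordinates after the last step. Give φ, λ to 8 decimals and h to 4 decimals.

φ=64.18601147°, λ=-14.01143720°, h=2471.9190 m

start: φ=64.186767°, λ=-14.014519°, h=2004.731 m
→ ECEF (a=6378388.000, f=1/297.0): X=2702945.6057, Y=-674647.5926, Z=5720744.3323
→ Helmert 7p (PV): X=2703115.3877, Y=-674535.5200, Z=5721000.1273
→ geod (Bowring, a=6378137.000): φ=64.18601147°, λ=-14.01143720°, h=2471.9190 m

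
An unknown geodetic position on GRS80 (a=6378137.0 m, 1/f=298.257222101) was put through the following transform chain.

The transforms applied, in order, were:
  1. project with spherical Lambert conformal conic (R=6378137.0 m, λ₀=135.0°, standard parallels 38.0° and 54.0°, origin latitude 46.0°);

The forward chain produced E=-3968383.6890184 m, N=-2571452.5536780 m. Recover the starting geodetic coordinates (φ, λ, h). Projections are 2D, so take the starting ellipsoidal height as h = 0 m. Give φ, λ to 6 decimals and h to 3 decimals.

start: E=-3968383.6890, N=-2571452.5537 m
→ lcc⁻¹: φ=16.12238000°, λ=100.85510900°

φ=16.122380°, λ=100.855109°, h=0.000 m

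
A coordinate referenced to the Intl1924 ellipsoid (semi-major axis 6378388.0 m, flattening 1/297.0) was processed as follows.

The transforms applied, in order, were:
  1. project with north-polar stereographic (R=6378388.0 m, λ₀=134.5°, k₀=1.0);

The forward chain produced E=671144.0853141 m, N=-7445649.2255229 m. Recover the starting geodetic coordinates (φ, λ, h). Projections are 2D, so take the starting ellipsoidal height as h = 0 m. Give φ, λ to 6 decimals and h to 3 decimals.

φ=29.256951°, λ=139.650670°, h=0.000 m

start: E=671144.0853, N=-7445649.2255 m
→ stereo⁻¹: φ=29.25695100°, λ=139.65067000°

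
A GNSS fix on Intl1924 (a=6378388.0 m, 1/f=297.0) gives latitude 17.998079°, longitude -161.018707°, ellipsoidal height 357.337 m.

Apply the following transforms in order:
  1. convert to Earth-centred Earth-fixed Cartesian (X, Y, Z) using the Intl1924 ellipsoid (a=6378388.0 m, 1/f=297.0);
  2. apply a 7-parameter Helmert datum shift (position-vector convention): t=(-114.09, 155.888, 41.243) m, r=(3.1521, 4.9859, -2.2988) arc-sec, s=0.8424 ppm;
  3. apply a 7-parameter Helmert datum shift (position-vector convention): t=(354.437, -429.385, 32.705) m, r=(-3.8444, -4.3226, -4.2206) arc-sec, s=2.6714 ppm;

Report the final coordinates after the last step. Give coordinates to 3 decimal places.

X=-5738417.908 m, Y=-1973949.173 m, Z=1958422.511 m

start: φ=17.998079°, λ=-161.018707°, h=357.337 m
→ ECEF (a=6378388.000, f=1/297.0): X=-5738582.0005, Y=-1973856.6980, Z=1958316.6081
→ Helmert 7p (PV): X=-5738675.5860, Y=-1973668.4435, Z=1958468.0517
→ Helmert 7p (PV): X=-5738417.9076, Y=-1973949.1732, Z=1958422.5110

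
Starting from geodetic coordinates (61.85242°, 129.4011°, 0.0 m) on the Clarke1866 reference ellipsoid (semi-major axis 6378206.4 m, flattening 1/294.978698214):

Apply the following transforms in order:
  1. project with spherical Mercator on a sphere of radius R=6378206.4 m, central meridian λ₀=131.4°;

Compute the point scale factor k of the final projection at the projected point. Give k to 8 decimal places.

2.11979261

start: φ=61.852420°, λ=129.401100°, h=0.000 m
→ into merc (λ₀=131.4°): φ=61.85242000°, λ−λ₀=-1.99890000°
scale k = 2.11979261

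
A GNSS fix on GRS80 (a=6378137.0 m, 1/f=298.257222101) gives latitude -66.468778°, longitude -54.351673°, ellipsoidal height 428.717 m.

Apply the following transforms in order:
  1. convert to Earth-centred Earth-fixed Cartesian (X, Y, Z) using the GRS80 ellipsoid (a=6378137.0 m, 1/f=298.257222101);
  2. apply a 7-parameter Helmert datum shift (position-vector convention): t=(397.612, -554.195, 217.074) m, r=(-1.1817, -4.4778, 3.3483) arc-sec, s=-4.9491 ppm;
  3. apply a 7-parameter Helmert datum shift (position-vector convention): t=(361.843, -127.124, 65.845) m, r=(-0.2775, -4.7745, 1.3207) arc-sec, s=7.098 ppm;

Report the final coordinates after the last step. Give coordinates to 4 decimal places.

start: φ=-66.468778°, λ=-54.351673°, h=428.717 m
→ ECEF (a=6378137.000, f=1/298.257222101): X=1488393.7946, Y=-2075266.0912, Z=-5825406.7112
→ Helmert 7p (PV): X=1488944.1911, Y=-2075819.2283, Z=-5825116.6061
→ Helmert 7p (PV): X=1489464.7315, Y=-2075959.3897, Z=-5825054.8495

X=1489464.7315 m, Y=-2075959.3897 m, Z=-5825054.8495 m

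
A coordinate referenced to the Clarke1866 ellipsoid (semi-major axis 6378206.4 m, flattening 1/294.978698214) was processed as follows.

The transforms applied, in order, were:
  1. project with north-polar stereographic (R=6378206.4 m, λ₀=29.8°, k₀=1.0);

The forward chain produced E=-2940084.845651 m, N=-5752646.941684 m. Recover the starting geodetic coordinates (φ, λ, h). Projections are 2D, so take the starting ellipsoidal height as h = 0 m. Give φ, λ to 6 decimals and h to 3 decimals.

start: E=-2940084.8457, N=-5752646.9417 m
→ stereo⁻¹: φ=36.28058800°, λ=2.72915900°

φ=36.280588°, λ=2.729159°, h=0.000 m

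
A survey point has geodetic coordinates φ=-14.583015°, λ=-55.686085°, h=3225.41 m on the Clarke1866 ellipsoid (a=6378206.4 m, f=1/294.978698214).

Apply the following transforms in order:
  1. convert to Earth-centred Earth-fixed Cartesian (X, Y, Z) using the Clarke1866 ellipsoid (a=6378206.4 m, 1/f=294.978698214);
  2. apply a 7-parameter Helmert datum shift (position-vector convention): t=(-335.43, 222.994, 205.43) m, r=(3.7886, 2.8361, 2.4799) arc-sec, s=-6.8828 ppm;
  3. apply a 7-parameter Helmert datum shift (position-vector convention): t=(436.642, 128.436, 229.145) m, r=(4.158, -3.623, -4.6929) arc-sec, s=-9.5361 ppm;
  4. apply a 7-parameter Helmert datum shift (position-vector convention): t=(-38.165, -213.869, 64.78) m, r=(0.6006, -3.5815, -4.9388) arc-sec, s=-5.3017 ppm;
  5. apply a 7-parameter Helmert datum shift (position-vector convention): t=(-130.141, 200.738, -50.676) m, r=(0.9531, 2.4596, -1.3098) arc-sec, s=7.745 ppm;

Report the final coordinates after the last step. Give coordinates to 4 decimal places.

X=3481925.9514 m, Y=-5101764.9575 m, Z=-1595936.8731 m

start: φ=-14.583015°, λ=-55.686085°, h=3225.410 m
→ ECEF (a=6378206.400, f=1/294.978698214): X=3482236.2230, Y=-5102105.2294, Z=-1596205.0950
→ Helmert 7p (PV): X=3481916.2198, Y=-5101775.9340, Z=-1596130.2714
→ Helmert 7p (PV): X=3482231.6197, Y=-5101645.8908, Z=-1595927.5904
→ Helmert 7p (PV): X=3482080.5508, Y=-5101911.4434, Z=-1595808.7404
→ Helmert 7p (PV): X=3481925.9514, Y=-5101764.9575, Z=-1595936.8731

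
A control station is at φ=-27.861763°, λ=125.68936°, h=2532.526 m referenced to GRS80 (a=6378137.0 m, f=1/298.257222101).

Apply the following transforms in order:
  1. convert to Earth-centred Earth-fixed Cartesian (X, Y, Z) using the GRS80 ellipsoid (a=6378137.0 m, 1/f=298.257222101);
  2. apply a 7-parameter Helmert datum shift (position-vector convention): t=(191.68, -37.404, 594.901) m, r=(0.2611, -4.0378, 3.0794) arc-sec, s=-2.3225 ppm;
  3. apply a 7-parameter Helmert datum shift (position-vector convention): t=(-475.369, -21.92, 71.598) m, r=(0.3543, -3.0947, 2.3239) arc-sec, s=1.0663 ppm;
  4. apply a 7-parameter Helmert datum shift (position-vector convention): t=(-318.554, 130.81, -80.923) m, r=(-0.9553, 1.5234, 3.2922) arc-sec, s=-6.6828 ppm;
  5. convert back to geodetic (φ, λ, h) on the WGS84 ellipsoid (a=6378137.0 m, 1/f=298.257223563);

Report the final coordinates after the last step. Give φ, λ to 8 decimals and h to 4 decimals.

φ=-27.85635793°, λ=125.69568075°, h=2570.5484 m

start: φ=-27.861763°, λ=125.689360°, h=2532.526 m
→ ECEF (a=6378137.000, f=1/298.257222101): X=-3293317.2172, Y=4584932.3535, Z=-2964154.1190
→ Helmert 7p (PV): X=-3293128.3129, Y=4584838.8862, Z=-2963610.9992
→ Helmert 7p (PV): X=-3293614.3842, Y=4584789.8432, Z=-2963584.0945
→ Helmert 7p (PV): X=-3294005.9930, Y=4584823.7193, Z=-2963642.1211
→ geod (Bowring, a=6378137.000): φ=-27.85635793°, λ=125.69568075°, h=2570.5484 m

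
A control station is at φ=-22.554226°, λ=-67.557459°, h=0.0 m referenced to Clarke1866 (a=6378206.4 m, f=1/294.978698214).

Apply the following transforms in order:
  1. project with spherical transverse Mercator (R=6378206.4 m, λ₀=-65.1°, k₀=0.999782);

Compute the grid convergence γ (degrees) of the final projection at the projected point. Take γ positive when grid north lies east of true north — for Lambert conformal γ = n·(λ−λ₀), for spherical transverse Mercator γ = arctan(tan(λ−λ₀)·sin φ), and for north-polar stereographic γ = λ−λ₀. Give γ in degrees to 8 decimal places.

0.94307042

start: φ=-22.554226°, λ=-67.557459°, h=0.000 m
→ into tm (λ₀=-65.1°): φ=-22.55422600°, λ−λ₀=-2.45745900°
convergence γ = 0.94307042°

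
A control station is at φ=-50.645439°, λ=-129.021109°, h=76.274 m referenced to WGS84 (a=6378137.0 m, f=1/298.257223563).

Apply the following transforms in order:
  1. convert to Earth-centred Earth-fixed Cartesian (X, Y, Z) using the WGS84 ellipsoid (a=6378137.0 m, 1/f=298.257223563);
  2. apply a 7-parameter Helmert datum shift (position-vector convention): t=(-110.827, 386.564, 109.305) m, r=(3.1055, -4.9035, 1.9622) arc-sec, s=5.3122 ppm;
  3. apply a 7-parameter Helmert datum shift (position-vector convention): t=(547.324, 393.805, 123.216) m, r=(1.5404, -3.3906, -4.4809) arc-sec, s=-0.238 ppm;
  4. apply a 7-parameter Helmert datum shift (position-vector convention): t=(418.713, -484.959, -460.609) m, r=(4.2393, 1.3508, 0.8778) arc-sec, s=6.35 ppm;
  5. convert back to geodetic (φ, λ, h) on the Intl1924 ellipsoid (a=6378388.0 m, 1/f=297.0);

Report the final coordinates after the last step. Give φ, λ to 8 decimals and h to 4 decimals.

start: φ=-50.645439°, λ=-129.021109°, h=76.274 m
→ ECEF (a=6378137.000, f=1/298.257223563): X=-2551578.6477, Y=-3148564.6804, Z=-4908686.5689
→ Helmert 7p (PV): X=-2551556.3826, Y=-3148145.2105, Z=-4908711.4031
→ Helmert 7p (PV): X=-2550996.1519, Y=-3147658.5677, Z=-4908652.4721
→ Helmert 7p (PV): X=-2550612.3884, Y=-3148073.4839, Z=-4909192.2381
→ geod (Bowring, a=6378388.000): φ=-50.65600884°, λ=-129.01486647°, h=-356.8095 m

φ=-50.65600884°, λ=-129.01486647°, h=-356.8095 m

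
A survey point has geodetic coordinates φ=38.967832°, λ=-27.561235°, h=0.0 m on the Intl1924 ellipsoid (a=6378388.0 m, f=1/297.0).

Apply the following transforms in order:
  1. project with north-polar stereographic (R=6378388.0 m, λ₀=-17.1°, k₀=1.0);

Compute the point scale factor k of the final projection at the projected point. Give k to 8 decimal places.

1.22783454

start: φ=38.967832°, λ=-27.561235°, h=0.000 m
→ into stereo (λ₀=-17.1°): φ=38.96783200°, λ−λ₀=-10.46123500°
scale k = 1.22783454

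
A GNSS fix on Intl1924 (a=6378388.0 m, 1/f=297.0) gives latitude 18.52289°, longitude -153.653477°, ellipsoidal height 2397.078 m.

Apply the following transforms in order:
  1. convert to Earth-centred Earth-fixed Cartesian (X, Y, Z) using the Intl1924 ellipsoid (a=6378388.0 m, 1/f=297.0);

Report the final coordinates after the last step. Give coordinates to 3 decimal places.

X=-5423619.190 m, Y=-2686001.337 m, Z=2014131.003 m

start: φ=18.522890°, λ=-153.653477°, h=2397.078 m
→ ECEF (a=6378388.000, f=1/297.0): X=-5423619.1901, Y=-2686001.3368, Z=2014131.0030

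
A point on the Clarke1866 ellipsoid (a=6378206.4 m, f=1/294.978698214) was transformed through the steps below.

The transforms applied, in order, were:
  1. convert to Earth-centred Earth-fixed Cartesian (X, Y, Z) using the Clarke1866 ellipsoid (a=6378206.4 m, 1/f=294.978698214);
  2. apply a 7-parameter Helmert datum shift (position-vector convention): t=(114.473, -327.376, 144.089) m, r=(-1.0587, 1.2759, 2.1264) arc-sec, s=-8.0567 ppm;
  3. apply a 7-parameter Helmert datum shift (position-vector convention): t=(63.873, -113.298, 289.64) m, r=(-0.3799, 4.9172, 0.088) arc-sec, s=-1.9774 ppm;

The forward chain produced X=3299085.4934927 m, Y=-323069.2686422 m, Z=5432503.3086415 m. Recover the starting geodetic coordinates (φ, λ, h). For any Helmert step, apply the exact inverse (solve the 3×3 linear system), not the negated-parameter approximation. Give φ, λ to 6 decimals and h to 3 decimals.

start: X=3299085.4935, Y=-323069.2686, Z=5432503.3086 m
→ Helmert⁻¹: X=3298898.5041, Y=-322968.0219, Z=5432302.4588
→ Helmert⁻¹: X=3298773.6796, Y=-322705.1348, Z=5432220.8844
→ geod (Bowring, a=6378206.400): φ=58.78287300°, λ=-5.58722700°, h=1145.5630 m

φ=58.782873°, λ=-5.587227°, h=1145.563 m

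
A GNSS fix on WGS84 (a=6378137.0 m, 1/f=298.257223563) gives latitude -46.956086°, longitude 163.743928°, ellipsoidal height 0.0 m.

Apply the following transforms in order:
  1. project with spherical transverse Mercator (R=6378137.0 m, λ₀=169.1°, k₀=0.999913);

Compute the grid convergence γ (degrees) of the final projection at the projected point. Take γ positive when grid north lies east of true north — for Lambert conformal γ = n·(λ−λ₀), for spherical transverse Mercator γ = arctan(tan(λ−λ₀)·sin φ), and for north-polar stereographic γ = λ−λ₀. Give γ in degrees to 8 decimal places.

3.91969807

start: φ=-46.956086°, λ=163.743928°, h=0.000 m
→ into tm (λ₀=169.1°): φ=-46.95608600°, λ−λ₀=-5.35607200°
convergence γ = 3.91969807°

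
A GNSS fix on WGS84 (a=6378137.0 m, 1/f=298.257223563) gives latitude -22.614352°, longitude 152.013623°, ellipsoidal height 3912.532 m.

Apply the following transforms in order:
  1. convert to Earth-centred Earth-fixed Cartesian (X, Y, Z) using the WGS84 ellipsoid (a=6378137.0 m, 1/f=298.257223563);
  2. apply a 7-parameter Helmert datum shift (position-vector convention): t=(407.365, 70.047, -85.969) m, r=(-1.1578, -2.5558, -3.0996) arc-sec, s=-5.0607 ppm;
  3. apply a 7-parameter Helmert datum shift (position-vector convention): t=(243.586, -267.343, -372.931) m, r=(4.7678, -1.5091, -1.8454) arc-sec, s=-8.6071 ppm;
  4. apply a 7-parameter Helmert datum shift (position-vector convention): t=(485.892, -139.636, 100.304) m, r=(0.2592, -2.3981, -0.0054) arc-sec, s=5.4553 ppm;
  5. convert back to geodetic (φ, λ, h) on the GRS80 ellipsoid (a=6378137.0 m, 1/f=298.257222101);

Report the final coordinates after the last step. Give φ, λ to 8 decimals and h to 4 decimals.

φ=-22.62246019°, λ=152.00921213°, h=2925.7212 m

start: φ=-22.614352°, λ=152.013623°, h=3912.532 m
→ ECEF (a=6378137.000, f=1/298.257223563): X=-5204993.6471, Y=2765956.9630, Z=-2438855.7833
→ Helmert 7p (PV): X=-5204488.1572, Y=2766077.5392, Z=-2439009.4297
→ Helmert 7p (PV): X=-5204157.1840, Y=2765889.3282, Z=-2439335.5081
→ Helmert 7p (PV): X=-5203671.2492, Y=2765767.9826, Z=-2439305.5412
→ geod (Bowring, a=6378137.000): φ=-22.62246019°, λ=152.00921213°, h=2925.7212 m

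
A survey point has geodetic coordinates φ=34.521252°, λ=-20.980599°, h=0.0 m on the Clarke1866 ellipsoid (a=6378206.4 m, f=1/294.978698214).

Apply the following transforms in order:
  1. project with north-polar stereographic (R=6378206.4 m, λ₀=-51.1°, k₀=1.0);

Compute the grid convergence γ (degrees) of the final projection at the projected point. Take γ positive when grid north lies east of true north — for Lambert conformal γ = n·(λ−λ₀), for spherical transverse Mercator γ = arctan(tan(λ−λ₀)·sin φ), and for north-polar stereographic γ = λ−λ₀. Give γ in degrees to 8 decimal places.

start: φ=34.521252°, λ=-20.980599°, h=0.000 m
→ into stereo (λ₀=-51.1°): φ=34.52125200°, λ−λ₀=30.11940100°
convergence γ = 30.11940100°

30.11940100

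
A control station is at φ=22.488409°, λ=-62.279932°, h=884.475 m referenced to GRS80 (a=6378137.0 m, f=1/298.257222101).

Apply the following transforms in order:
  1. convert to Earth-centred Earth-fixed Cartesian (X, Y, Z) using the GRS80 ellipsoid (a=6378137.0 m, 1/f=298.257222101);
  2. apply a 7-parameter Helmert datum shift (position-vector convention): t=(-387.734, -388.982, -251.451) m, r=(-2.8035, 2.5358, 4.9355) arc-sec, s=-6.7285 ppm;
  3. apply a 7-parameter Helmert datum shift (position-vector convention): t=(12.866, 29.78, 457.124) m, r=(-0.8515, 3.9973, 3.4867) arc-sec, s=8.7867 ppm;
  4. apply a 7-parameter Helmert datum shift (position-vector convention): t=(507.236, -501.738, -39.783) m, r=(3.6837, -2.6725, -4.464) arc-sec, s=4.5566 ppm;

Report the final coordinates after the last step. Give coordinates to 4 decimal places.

X=2743218.6772 m, Y=-5220897.7040 m, Z=2424939.2536 m

start: φ=22.488409°, λ=-62.279932°, h=884.475 m
→ ECEF (a=6378137.000, f=1/298.257222101): X=2742922.6192, Y=-5220054.5222, Z=2424809.3895
→ Helmert 7p (PV): X=2742671.1442, Y=-5220309.7917, Z=2424578.8514
→ Helmert 7p (PV): X=2742843.3415, Y=-5220269.5093, Z=2425025.6781
→ Helmert 7p (PV): X=2743218.6772, Y=-5220897.7040, Z=2424939.2536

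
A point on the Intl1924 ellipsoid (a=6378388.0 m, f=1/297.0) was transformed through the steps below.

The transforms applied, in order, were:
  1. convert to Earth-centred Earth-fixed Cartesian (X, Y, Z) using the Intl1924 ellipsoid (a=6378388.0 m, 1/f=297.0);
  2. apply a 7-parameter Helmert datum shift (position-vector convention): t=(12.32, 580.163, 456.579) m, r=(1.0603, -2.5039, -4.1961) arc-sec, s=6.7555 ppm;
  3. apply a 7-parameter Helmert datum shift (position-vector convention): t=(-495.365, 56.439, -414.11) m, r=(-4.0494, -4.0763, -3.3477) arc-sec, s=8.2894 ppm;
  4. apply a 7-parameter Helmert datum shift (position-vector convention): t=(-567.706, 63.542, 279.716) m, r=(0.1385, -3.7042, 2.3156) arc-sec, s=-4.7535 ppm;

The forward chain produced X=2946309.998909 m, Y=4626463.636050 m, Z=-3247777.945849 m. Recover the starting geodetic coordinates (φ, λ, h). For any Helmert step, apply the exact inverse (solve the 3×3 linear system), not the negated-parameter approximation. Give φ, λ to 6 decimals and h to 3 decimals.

φ=-30.803910°, λ=57.499392°, h=1684.855 m

start: X=2946309.9989, Y=4626463.6360, Z=-3247777.9458 m
→ Helmert⁻¹: X=2946885.3190, Y=4626386.8220, Z=-3248129.1296
→ Helmert⁻¹: X=2947216.9834, Y=4626403.6256, Z=-3247655.5167
→ Helmert⁻¹: X=2947051.2190, Y=4625835.4686, Z=-3248149.7072
→ geod (Bowring, a=6378388.000): φ=-30.80391000°, λ=57.49939200°, h=1684.8550 m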